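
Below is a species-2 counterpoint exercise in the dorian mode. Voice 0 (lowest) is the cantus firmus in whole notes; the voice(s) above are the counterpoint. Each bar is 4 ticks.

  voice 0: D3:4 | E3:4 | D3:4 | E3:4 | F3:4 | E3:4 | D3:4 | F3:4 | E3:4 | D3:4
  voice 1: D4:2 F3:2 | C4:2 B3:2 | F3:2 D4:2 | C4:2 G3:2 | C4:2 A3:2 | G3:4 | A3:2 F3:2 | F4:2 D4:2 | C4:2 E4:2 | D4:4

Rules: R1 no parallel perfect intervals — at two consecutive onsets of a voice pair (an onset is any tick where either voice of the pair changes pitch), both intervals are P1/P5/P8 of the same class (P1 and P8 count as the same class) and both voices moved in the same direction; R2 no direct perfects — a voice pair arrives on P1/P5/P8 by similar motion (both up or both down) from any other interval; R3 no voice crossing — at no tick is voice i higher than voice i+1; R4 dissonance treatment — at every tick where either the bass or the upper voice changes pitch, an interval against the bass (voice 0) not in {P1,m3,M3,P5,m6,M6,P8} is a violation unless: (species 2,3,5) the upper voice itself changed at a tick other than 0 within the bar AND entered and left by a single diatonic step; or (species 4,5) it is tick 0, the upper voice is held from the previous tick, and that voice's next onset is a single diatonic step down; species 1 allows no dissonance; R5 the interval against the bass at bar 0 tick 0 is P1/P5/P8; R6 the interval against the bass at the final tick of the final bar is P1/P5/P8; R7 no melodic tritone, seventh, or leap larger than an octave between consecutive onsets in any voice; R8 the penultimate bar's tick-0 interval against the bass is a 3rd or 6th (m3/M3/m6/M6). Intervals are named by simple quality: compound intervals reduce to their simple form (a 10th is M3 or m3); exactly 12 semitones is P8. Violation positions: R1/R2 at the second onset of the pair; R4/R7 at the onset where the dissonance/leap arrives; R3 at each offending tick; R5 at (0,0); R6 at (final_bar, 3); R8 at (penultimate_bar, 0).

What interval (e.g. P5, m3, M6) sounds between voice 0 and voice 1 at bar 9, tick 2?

voice 0=D3 voice 1=D4 -> P8

P8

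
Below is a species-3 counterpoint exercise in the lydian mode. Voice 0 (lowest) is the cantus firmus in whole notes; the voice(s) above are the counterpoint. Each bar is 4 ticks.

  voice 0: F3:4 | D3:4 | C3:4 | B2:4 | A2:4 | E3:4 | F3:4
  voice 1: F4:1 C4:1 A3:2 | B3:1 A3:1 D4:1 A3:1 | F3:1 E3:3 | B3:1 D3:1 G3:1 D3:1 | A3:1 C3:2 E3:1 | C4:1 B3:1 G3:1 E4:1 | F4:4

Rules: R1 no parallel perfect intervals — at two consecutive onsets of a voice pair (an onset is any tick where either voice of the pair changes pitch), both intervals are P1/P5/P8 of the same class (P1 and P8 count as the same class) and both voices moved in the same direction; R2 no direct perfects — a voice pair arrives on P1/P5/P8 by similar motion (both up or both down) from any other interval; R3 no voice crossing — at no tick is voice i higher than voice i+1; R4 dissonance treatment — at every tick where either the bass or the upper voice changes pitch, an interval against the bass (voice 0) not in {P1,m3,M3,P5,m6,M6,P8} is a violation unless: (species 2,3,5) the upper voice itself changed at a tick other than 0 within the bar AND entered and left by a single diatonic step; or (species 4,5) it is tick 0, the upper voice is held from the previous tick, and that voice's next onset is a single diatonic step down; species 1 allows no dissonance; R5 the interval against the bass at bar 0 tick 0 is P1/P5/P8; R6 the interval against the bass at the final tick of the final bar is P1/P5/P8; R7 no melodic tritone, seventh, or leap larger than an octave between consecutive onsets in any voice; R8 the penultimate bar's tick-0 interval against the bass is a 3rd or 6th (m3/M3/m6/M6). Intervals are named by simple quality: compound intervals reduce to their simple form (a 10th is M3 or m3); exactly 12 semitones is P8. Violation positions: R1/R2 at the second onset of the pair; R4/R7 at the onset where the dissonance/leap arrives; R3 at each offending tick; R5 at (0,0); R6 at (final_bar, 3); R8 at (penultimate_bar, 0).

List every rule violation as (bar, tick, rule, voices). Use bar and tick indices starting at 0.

(2, 0, R4, (0, 1))
(6, 0, R1, (0, 1))

bar 0: v0=F3 v1=F4 downbeat P8
bar 1: v0=D3 v1=B3 downbeat M6
bar 2: v0=C3 v1=F3 downbeat P4
bar 3: v0=B2 v1=B3 downbeat P8
bar 4: v0=A2 v1=A3 downbeat P8
bar 5: v0=E3 v1=C4 downbeat m6
bar 6: v0=F3 v1=F4 downbeat P8
  -> R4 @ bar 2 tick 0 v(0, 1): C3/F3 P4 untreated
  -> R1 @ bar 6 tick 0 v(0, 1): E3/E4 P8 -> F3/F4 P8 similar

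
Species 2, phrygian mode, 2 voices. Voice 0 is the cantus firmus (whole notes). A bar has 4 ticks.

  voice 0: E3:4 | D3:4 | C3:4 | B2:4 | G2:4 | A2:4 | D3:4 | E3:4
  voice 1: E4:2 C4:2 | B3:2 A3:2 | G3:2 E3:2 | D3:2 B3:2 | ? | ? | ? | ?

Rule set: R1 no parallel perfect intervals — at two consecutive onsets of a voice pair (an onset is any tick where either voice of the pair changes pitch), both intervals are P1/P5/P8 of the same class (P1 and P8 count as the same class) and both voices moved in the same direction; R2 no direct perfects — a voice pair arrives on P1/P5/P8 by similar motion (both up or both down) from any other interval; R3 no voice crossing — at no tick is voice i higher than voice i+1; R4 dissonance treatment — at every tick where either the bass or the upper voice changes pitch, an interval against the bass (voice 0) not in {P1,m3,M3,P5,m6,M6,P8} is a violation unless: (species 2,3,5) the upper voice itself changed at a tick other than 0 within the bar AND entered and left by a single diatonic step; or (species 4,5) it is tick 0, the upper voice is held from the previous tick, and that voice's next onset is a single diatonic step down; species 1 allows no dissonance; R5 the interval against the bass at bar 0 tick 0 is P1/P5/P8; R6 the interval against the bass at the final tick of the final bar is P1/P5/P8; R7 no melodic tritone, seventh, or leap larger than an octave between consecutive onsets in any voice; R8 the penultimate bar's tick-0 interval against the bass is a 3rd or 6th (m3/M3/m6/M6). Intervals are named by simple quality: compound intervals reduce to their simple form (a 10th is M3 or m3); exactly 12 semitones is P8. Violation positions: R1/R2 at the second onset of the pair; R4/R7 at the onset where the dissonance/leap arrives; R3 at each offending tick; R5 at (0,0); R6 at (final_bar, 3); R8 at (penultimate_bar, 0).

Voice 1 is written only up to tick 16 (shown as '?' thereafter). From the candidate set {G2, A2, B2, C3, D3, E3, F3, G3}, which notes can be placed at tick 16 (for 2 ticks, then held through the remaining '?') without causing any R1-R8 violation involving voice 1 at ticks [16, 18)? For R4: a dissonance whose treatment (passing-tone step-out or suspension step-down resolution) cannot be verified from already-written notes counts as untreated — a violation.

G2: violates R1,R7
A2: violates R4,R7
B2: legal
C3: violates R4,R7
D3: violates R2
E3: legal
F3: violates R4,R7
G3: violates R1

{B2, E3}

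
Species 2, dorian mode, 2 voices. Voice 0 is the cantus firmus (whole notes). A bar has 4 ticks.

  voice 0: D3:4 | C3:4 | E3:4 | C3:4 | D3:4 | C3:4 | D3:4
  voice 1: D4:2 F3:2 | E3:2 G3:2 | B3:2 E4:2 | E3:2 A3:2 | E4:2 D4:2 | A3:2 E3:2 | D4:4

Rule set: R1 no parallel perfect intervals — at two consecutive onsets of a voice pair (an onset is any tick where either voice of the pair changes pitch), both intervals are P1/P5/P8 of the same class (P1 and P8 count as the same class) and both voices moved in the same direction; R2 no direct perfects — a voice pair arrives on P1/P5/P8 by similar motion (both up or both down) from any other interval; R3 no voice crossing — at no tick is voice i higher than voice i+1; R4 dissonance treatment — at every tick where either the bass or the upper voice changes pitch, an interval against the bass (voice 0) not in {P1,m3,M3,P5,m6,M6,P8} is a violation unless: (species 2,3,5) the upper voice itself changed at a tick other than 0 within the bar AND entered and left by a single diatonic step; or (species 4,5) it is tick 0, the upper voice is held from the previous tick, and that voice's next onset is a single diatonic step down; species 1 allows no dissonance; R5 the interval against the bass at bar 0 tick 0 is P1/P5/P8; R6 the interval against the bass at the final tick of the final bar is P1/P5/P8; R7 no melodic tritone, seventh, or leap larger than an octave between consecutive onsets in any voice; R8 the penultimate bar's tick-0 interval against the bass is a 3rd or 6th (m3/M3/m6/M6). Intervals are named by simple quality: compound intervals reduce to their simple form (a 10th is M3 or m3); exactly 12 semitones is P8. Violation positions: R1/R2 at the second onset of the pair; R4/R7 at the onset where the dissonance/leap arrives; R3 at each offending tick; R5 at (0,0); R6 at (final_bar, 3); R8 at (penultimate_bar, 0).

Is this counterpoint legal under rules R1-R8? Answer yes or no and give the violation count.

bar 0: v0=D3 v1=D4 (P8)
bar 1: v0=C3 v1=E3 (M3)
bar 2: v0=E3 v1=B3 (P5)
bar 3: v0=C3 v1=E3 (M3)
bar 4: v0=D3 v1=E4 (M2)
bar 5: v0=C3 v1=A3 (M6)
bar 6: v0=D3 v1=D4 (P8)
  R1 @ bar2.0: C3/G3 P5 -> E3/B3 P5 similar
  R4 @ bar4.0: D3/E4 M2 untreated
  R2 @ bar6.0: C3/E3 M3 -> D3/D4 P8 similar
  R7 @ bar6.0: E3->D4 leap 10st

No (4 violations)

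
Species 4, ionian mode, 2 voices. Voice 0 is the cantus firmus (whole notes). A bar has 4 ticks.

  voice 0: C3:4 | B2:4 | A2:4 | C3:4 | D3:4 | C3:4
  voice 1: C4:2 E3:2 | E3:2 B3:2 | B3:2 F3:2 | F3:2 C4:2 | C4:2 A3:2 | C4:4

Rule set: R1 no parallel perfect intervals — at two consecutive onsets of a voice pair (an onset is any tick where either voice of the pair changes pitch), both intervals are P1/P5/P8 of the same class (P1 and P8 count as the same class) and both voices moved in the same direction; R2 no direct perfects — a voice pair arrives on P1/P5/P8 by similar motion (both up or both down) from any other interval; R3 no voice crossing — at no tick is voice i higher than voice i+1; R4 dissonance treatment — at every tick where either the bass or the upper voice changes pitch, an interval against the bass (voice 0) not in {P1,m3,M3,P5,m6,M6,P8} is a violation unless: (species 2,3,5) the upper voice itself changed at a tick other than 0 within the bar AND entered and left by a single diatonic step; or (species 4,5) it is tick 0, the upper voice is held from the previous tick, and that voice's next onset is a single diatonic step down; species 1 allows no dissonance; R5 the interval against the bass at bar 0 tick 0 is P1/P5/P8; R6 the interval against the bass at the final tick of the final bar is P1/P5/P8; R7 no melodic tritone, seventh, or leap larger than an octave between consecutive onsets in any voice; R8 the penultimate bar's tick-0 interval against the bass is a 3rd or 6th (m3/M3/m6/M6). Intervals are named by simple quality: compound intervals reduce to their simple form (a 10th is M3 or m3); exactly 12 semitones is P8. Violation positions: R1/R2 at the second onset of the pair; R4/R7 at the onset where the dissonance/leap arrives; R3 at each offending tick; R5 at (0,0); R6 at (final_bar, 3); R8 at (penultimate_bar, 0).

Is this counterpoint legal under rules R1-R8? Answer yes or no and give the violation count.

bar 0: v0=C3 v1=C4 (P8)
bar 1: v0=B2 v1=E3 (P4)
bar 2: v0=A2 v1=B3 (M2)
bar 3: v0=C3 v1=F3 (P4)
bar 4: v0=D3 v1=C4 (m7)
bar 5: v0=C3 v1=C4 (P8)
  R4 @ bar1.0: B2/E3 P4 untreated
  R4 @ bar2.0: A2/B3 M2 untreated
  R7 @ bar2.2: B3->F3 leap 6st
  R4 @ bar3.0: C3/F3 P4 untreated
  R4 @ bar4.0: D3/C4 m7 untreated
  R8 @ bar4.0: penult m7 not 3rd/6th

No (6 violations)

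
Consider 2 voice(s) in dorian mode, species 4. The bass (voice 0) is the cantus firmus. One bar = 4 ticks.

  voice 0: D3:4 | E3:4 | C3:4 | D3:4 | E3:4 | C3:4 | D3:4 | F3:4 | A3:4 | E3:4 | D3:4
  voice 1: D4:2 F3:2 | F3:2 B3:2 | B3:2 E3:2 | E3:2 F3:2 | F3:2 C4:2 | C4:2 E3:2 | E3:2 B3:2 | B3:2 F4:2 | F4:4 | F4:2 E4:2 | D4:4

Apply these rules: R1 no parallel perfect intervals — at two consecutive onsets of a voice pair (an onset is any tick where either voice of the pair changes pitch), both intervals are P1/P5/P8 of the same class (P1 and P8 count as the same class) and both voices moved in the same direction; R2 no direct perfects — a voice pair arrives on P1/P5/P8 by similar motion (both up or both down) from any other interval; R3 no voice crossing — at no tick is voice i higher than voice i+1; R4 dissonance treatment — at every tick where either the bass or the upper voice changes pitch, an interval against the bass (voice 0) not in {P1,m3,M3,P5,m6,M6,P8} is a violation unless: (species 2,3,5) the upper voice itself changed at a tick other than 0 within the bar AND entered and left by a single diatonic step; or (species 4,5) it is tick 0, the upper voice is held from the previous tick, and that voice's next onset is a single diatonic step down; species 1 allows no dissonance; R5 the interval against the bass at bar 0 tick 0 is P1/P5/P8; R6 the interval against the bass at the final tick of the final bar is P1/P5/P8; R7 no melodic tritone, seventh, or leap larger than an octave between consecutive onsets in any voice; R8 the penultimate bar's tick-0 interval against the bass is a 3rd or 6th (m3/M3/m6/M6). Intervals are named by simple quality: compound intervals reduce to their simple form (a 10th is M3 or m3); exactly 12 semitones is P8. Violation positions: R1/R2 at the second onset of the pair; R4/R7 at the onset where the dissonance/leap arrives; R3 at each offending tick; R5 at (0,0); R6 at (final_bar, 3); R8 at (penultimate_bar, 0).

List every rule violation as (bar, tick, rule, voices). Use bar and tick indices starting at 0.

bar 0: v0=D3 v1=D4 downbeat P8
bar 1: v0=E3 v1=F3 downbeat m2
bar 2: v0=C3 v1=B3 downbeat M7
bar 3: v0=D3 v1=E3 downbeat M2
bar 4: v0=E3 v1=F3 downbeat m2
bar 5: v0=C3 v1=C4 downbeat P8
bar 6: v0=D3 v1=E3 downbeat M2
bar 7: v0=F3 v1=B3 downbeat TT
bar 8: v0=A3 v1=F4 downbeat m6
bar 9: v0=E3 v1=F4 downbeat m2
bar 10: v0=D3 v1=D4 downbeat P8
  -> R4 @ bar 1 tick 0 v(0, 1): E3/F3 m2 untreated
  -> R7 @ bar 1 tick 2 v(1,): F3->B3 leap 6st
  -> R4 @ bar 2 tick 0 v(0, 1): C3/B3 M7 untreated
  -> R4 @ bar 3 tick 0 v(0, 1): D3/E3 M2 untreated
  -> R4 @ bar 4 tick 0 v(0, 1): E3/F3 m2 untreated
  -> R4 @ bar 6 tick 0 v(0, 1): D3/E3 M2 untreated
  -> R4 @ bar 7 tick 0 v(0, 1): F3/B3 TT untreated
  -> R7 @ bar 7 tick 2 v(1,): B3->F4 leap 6st
  -> R8 @ bar 9 tick 0 v(0, 1): penult m2 not 3rd/6th
  -> R1 @ bar 10 tick 0 v(0, 1): E3/E4 P8 -> D3/D4 P8 similar

(1, 0, R4, (0, 1))
(1, 2, R7, (1,))
(2, 0, R4, (0, 1))
(3, 0, R4, (0, 1))
(4, 0, R4, (0, 1))
(6, 0, R4, (0, 1))
(7, 0, R4, (0, 1))
(7, 2, R7, (1,))
(9, 0, R8, (0, 1))
(10, 0, R1, (0, 1))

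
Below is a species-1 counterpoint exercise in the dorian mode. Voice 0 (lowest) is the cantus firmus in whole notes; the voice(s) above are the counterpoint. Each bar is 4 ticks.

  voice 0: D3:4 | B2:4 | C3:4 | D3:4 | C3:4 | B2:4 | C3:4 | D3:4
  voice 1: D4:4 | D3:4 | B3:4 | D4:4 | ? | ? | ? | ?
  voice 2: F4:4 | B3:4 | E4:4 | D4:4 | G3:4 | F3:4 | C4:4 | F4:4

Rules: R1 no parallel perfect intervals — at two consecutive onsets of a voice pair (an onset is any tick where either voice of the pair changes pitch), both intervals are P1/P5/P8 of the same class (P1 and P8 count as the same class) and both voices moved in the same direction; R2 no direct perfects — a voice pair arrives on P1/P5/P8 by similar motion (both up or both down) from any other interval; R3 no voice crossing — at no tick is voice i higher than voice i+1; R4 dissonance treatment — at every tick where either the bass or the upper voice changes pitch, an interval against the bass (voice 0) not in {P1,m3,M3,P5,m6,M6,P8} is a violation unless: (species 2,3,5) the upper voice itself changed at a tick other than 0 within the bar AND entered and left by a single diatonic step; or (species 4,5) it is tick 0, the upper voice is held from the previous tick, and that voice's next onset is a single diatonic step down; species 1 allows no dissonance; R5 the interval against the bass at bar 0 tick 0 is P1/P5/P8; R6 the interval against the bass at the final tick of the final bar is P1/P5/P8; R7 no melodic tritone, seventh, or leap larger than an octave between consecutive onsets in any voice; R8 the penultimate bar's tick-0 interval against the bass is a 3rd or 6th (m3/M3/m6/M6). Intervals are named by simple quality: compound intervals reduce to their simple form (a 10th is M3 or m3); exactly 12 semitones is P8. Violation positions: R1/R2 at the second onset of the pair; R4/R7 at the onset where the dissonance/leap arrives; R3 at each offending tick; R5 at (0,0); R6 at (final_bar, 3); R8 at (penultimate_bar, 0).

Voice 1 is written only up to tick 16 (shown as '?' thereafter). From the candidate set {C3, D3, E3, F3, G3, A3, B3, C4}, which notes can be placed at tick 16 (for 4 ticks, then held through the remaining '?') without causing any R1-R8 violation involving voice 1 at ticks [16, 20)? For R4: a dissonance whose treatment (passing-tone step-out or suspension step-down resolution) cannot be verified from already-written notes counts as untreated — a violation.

{}

C3: violates R1,R2,R7
D3: violates R4
E3: violates R7
F3: violates R4
G3: violates R1,R2
A3: violates R3
B3: violates R3,R4
C4: violates R1,R3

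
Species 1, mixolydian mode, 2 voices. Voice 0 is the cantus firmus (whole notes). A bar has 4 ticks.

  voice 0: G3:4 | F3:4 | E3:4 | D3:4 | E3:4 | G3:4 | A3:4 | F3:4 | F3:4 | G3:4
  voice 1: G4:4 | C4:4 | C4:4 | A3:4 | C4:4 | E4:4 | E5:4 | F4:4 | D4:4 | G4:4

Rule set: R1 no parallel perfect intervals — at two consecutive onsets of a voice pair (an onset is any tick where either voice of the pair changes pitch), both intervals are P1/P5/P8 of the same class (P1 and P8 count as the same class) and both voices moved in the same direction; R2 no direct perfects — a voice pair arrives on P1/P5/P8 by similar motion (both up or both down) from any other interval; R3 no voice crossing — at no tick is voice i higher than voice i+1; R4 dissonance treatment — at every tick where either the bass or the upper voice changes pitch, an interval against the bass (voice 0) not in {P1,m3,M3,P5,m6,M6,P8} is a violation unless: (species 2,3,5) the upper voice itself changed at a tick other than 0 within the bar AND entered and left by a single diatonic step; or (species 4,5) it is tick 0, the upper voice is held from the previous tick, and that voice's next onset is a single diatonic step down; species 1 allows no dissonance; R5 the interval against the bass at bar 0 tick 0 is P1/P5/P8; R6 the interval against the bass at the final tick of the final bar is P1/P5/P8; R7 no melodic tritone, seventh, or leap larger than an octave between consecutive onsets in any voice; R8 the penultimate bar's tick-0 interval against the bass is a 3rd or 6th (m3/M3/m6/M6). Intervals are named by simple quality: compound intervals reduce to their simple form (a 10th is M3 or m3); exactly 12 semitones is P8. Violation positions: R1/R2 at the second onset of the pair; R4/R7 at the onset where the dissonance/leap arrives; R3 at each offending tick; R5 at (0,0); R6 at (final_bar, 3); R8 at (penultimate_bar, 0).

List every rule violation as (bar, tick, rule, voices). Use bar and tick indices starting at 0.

bar 0: v0=G3 v1=G4 downbeat P8
bar 1: v0=F3 v1=C4 downbeat P5
bar 2: v0=E3 v1=C4 downbeat m6
bar 3: v0=D3 v1=A3 downbeat P5
bar 4: v0=E3 v1=C4 downbeat m6
bar 5: v0=G3 v1=E4 downbeat M6
bar 6: v0=A3 v1=E5 downbeat P5
bar 7: v0=F3 v1=F4 downbeat P8
bar 8: v0=F3 v1=D4 downbeat M6
bar 9: v0=G3 v1=G4 downbeat P8
  -> R2 @ bar 1 tick 0 v(0, 1): G3/G4 P8 -> F3/C4 P5 similar
  -> R2 @ bar 3 tick 0 v(0, 1): E3/C4 m6 -> D3/A3 P5 similar
  -> R2 @ bar 6 tick 0 v(0, 1): G3/E4 M6 -> A3/E5 P5 similar
  -> R2 @ bar 7 tick 0 v(0, 1): A3/E5 P5 -> F3/F4 P8 similar
  -> R7 @ bar 7 tick 0 v(1,): E5->F4 leap 11st
  -> R2 @ bar 9 tick 0 v(0, 1): F3/D4 M6 -> G3/G4 P8 similar

(1, 0, R2, (0, 1))
(3, 0, R2, (0, 1))
(6, 0, R2, (0, 1))
(7, 0, R2, (0, 1))
(7, 0, R7, (1,))
(9, 0, R2, (0, 1))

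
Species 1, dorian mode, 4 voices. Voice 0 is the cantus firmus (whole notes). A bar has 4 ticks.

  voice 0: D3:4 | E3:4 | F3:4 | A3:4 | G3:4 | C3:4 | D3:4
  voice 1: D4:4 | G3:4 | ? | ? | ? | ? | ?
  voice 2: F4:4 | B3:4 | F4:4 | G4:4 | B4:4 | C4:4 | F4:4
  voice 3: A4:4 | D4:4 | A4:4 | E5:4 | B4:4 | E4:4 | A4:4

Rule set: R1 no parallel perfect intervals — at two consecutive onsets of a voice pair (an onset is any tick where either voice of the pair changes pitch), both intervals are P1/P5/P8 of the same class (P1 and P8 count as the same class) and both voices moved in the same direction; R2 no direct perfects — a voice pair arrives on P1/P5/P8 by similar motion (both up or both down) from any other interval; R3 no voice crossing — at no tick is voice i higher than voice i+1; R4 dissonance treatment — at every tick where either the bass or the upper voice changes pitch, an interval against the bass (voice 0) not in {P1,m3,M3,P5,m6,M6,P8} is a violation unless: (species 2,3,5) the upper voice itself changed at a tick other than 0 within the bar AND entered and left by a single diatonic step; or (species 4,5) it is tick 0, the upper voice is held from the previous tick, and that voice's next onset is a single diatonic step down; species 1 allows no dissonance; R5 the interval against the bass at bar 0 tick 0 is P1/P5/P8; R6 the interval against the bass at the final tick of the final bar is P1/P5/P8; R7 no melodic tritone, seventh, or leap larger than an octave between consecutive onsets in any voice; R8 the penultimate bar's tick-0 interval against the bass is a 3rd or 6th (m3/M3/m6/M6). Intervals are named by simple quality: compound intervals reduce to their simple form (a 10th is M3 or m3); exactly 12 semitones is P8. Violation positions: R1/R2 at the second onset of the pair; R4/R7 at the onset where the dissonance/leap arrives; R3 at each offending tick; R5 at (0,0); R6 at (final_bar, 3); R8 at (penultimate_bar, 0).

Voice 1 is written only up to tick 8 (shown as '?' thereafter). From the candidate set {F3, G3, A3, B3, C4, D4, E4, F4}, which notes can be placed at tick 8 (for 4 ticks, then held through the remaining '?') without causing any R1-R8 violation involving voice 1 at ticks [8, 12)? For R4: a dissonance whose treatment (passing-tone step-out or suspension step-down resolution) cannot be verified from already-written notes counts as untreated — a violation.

F3: legal
G3: violates R4
A3: violates R2
B3: violates R4
C4: violates R2
D4: violates R1
E4: violates R4
F4: violates R2,R7

{F3}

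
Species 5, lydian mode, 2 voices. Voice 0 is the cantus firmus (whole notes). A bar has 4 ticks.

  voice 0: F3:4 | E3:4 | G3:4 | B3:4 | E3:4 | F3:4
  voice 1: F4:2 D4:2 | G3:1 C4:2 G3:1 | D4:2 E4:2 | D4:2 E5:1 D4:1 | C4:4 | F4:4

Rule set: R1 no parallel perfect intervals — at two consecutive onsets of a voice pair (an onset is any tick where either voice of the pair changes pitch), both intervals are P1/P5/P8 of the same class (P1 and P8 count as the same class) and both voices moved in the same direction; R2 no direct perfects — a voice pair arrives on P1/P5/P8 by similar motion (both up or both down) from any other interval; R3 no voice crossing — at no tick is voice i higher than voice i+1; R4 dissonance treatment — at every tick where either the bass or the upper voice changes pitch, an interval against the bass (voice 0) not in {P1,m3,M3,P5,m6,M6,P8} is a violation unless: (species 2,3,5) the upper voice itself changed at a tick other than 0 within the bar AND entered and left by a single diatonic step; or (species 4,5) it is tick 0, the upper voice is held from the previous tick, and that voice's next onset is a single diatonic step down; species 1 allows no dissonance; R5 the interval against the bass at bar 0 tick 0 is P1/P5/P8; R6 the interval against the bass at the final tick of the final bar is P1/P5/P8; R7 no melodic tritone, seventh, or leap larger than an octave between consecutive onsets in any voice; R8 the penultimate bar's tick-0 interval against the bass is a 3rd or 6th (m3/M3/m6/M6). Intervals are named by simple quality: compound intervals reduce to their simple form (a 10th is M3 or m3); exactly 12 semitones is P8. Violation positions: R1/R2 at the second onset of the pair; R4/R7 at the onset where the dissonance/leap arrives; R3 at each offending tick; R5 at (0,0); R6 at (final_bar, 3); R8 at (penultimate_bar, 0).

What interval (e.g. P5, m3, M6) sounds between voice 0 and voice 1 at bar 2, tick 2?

M6

voice 0=G3 voice 1=E4 -> M6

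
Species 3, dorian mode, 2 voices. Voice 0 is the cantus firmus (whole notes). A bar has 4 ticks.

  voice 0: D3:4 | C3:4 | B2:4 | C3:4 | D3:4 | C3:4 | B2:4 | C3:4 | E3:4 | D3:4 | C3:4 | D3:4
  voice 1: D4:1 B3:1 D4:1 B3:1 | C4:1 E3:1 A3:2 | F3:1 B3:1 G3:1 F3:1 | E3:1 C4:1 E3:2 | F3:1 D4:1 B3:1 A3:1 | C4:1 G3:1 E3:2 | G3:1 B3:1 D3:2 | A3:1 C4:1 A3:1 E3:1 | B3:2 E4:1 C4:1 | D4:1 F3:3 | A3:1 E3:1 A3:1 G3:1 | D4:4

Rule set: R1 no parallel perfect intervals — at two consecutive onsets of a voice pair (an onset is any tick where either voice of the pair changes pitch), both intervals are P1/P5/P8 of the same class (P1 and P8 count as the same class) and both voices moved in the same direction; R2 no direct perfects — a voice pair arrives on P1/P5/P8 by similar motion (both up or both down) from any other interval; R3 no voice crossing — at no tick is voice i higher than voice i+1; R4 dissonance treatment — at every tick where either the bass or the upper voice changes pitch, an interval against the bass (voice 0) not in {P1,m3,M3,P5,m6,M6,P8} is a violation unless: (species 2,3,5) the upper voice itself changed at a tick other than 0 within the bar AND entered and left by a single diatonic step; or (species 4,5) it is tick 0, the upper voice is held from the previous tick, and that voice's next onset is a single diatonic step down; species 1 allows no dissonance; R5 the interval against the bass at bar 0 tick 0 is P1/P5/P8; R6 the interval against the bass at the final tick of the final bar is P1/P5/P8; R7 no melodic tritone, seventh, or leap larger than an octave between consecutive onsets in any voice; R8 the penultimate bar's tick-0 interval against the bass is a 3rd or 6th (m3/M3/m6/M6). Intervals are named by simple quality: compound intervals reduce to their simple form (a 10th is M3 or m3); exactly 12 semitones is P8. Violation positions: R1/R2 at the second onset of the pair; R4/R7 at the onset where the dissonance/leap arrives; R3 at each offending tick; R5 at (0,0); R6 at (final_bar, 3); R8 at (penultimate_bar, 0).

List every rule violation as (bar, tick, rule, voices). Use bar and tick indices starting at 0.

(2, 0, R4, (0, 1))
(2, 1, R7, (1,))
(8, 0, R2, (0, 1))
(11, 0, R2, (0, 1))

bar 0: v0=D3 v1=D4 downbeat P8
bar 1: v0=C3 v1=C4 downbeat P8
bar 2: v0=B2 v1=F3 downbeat TT
bar 3: v0=C3 v1=E3 downbeat M3
bar 4: v0=D3 v1=F3 downbeat m3
bar 5: v0=C3 v1=C4 downbeat P8
bar 6: v0=B2 v1=G3 downbeat m6
bar 7: v0=C3 v1=A3 downbeat M6
bar 8: v0=E3 v1=B3 downbeat P5
bar 9: v0=D3 v1=D4 downbeat P8
bar 10: v0=C3 v1=A3 downbeat M6
bar 11: v0=D3 v1=D4 downbeat P8
  -> R4 @ bar 2 tick 0 v(0, 1): B2/F3 TT untreated
  -> R7 @ bar 2 tick 1 v(1,): F3->B3 leap 6st
  -> R2 @ bar 8 tick 0 v(0, 1): C3/E3 M3 -> E3/B3 P5 similar
  -> R2 @ bar 11 tick 0 v(0, 1): C3/G3 P5 -> D3/D4 P8 similar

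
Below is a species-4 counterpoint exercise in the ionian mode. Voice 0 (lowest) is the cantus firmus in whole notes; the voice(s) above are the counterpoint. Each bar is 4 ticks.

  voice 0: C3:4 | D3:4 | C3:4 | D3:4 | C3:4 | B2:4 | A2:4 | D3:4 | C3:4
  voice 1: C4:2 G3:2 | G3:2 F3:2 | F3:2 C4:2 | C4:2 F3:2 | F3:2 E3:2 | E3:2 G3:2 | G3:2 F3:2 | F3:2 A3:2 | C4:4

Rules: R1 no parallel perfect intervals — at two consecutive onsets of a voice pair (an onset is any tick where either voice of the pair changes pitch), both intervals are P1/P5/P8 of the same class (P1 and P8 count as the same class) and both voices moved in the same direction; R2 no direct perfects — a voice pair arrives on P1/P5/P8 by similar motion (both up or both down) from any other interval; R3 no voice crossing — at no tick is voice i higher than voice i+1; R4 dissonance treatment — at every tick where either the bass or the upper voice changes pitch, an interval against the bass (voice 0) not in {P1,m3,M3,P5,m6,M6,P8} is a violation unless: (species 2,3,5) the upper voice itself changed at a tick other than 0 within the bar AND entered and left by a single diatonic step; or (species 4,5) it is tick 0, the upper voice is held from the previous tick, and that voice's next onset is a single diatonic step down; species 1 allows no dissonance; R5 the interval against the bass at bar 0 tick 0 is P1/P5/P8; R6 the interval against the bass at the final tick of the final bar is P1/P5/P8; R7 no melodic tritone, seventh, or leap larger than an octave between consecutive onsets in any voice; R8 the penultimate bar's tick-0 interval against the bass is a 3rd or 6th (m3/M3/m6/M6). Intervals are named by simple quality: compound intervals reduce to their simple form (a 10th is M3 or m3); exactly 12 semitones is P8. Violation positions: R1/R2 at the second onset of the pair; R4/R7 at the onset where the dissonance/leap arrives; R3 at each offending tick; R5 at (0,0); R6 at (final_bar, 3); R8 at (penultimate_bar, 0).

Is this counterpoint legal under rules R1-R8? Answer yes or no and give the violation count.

bar 0: v0=C3 v1=C4 (P8)
bar 1: v0=D3 v1=G3 (P4)
bar 2: v0=C3 v1=F3 (P4)
bar 3: v0=D3 v1=C4 (m7)
bar 4: v0=C3 v1=F3 (P4)
bar 5: v0=B2 v1=E3 (P4)
bar 6: v0=A2 v1=G3 (m7)
bar 7: v0=D3 v1=F3 (m3)
bar 8: v0=C3 v1=C4 (P8)
  R4 @ bar2.0: C3/F3 P4 untreated
  R4 @ bar3.0: D3/C4 m7 untreated
  R4 @ bar5.0: B2/E3 P4 untreated

No (3 violations)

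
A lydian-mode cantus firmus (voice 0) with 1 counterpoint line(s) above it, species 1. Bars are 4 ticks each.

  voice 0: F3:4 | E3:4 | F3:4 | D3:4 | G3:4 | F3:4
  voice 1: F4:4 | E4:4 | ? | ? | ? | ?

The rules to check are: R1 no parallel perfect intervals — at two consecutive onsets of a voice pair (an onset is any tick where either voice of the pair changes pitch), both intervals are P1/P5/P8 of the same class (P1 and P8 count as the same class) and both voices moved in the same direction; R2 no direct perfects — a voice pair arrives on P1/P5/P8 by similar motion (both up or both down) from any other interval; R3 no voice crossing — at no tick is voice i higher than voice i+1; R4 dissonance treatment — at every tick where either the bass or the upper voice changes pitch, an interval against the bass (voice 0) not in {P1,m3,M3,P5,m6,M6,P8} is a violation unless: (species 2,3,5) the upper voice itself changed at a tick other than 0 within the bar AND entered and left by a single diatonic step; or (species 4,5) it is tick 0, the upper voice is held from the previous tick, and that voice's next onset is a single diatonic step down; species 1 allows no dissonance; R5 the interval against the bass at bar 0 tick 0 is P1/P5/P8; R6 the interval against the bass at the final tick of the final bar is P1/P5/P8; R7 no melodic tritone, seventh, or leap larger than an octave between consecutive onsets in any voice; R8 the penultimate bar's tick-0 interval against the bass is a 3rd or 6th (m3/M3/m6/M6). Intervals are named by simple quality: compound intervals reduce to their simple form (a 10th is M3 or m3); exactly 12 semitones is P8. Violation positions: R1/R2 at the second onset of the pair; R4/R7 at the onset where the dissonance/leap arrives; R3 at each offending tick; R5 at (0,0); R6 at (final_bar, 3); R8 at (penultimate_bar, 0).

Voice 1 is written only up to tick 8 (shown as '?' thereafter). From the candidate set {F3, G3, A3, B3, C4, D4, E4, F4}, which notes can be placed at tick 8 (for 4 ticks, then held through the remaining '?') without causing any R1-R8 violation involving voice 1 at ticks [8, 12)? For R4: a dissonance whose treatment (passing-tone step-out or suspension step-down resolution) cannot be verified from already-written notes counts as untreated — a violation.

F3: violates R7
G3: violates R4
A3: legal
B3: violates R4
C4: legal
D4: legal
E4: violates R4
F4: violates R1

{A3, C4, D4}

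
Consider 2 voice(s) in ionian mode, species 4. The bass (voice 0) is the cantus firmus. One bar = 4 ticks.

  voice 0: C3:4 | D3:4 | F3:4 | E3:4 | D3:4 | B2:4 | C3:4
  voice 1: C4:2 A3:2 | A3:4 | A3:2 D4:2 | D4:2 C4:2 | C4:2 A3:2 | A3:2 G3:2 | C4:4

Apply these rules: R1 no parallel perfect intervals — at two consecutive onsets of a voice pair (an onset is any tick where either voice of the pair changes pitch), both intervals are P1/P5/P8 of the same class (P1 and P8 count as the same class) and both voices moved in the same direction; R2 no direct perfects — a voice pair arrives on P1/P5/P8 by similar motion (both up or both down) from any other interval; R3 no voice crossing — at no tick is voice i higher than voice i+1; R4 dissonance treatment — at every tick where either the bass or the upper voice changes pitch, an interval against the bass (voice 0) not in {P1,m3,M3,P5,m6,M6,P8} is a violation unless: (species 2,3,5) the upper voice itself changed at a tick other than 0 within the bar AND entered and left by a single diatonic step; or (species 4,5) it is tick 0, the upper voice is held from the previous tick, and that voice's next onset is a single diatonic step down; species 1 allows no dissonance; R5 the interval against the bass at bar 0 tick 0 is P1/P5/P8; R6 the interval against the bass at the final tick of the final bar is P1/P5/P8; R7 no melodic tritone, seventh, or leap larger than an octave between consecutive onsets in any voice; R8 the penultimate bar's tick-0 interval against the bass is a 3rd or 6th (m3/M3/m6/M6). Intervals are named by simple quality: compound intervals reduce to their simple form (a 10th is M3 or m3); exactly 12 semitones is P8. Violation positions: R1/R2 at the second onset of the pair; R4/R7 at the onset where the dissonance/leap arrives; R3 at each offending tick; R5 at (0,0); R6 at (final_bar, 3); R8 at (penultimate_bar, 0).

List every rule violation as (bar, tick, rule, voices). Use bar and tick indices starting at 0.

bar 0: v0=C3 v1=C4 downbeat P8
bar 1: v0=D3 v1=A3 downbeat P5
bar 2: v0=F3 v1=A3 downbeat M3
bar 3: v0=E3 v1=D4 downbeat m7
bar 4: v0=D3 v1=C4 downbeat m7
bar 5: v0=B2 v1=A3 downbeat m7
bar 6: v0=C3 v1=C4 downbeat P8
  -> R4 @ bar 4 tick 0 v(0, 1): D3/C4 m7 untreated
  -> R8 @ bar 5 tick 0 v(0, 1): penult m7 not 3rd/6th
  -> R2 @ bar 6 tick 0 v(0, 1): B2/G3 m6 -> C3/C4 P8 similar

(4, 0, R4, (0, 1))
(5, 0, R8, (0, 1))
(6, 0, R2, (0, 1))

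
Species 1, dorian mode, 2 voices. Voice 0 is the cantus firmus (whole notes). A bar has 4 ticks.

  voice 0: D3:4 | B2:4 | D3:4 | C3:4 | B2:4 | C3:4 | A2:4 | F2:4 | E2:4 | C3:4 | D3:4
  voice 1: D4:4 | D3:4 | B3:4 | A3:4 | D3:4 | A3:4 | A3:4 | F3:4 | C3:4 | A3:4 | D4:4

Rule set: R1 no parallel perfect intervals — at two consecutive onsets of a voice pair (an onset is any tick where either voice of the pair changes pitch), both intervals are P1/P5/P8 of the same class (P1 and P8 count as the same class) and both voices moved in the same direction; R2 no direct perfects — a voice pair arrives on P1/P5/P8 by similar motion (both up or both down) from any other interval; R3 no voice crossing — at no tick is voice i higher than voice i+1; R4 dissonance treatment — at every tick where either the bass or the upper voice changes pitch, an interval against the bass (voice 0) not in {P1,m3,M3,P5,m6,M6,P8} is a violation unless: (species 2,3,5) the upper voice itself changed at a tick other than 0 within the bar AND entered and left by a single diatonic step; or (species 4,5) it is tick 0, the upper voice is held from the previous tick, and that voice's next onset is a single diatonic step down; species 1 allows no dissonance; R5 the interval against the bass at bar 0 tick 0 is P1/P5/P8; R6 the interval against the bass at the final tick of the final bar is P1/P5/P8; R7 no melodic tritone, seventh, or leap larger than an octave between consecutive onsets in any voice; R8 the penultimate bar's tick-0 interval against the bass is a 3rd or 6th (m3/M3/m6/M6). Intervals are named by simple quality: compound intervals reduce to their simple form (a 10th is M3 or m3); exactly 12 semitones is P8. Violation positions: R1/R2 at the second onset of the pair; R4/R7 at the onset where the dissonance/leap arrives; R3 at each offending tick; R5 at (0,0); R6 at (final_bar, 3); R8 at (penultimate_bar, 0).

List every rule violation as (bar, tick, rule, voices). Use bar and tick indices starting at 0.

(7, 0, R1, (0, 1))
(10, 0, R2, (0, 1))

bar 0: v0=D3 v1=D4 downbeat P8
bar 1: v0=B2 v1=D3 downbeat m3
bar 2: v0=D3 v1=B3 downbeat M6
bar 3: v0=C3 v1=A3 downbeat M6
bar 4: v0=B2 v1=D3 downbeat m3
bar 5: v0=C3 v1=A3 downbeat M6
bar 6: v0=A2 v1=A3 downbeat P8
bar 7: v0=F2 v1=F3 downbeat P8
bar 8: v0=E2 v1=C3 downbeat m6
bar 9: v0=C3 v1=A3 downbeat M6
bar 10: v0=D3 v1=D4 downbeat P8
  -> R1 @ bar 7 tick 0 v(0, 1): A2/A3 P8 -> F2/F3 P8 similar
  -> R2 @ bar 10 tick 0 v(0, 1): C3/A3 M6 -> D3/D4 P8 similar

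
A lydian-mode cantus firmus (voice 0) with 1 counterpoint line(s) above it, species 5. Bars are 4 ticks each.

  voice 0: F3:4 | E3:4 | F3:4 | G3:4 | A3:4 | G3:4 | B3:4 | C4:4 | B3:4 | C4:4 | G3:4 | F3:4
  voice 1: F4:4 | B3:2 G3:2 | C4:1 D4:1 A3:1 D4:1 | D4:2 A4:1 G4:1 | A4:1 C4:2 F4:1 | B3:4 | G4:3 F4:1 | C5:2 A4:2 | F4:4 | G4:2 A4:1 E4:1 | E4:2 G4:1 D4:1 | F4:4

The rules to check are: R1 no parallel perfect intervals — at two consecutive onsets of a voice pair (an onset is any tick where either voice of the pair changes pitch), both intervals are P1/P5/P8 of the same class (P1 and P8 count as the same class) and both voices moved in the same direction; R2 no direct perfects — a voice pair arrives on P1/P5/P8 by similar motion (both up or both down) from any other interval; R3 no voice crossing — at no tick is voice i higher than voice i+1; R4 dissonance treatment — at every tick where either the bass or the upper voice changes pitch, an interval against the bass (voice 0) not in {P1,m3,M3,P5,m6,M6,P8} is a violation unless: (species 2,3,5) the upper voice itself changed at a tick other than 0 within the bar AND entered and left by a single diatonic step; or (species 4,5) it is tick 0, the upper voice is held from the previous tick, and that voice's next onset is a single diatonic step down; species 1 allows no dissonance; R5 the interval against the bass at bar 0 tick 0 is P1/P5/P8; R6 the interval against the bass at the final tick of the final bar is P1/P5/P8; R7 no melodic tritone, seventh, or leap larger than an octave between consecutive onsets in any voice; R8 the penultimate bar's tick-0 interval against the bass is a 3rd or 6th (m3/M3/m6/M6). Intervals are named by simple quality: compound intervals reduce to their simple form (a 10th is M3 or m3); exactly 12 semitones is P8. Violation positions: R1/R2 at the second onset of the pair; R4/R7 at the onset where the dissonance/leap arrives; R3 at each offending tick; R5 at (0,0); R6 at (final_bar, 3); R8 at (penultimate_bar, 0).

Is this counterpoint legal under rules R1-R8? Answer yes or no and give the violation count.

No (10 violations)

bar 0: v0=F3 v1=F4 (P8)
bar 1: v0=E3 v1=B3 (P5)
bar 2: v0=F3 v1=C4 (P5)
bar 3: v0=G3 v1=D4 (P5)
bar 4: v0=A3 v1=A4 (P8)
bar 5: v0=G3 v1=B3 (M3)
bar 6: v0=B3 v1=G4 (m6)
bar 7: v0=C4 v1=C5 (P8)
bar 8: v0=B3 v1=F4 (TT)
bar 9: v0=C4 v1=G4 (P5)
bar 10: v0=G3 v1=E4 (M6)
bar 11: v0=F3 v1=F4 (P8)
  R2 @ bar1.0: F3/F4 P8 -> E3/B3 P5 similar
  R7 @ bar1.0: F4->B3 leap 6st
  R2 @ bar2.0: E3/G3 m3 -> F3/C4 P5 similar
  R4 @ bar3.2: G3/A4 M2 untreated
  R1 @ bar4.0: G3/G4 P8 -> A3/A4 P8 similar
  R7 @ bar5.0: F4->B3 leap 6st
  R4 @ bar6.3: B3/F4 TT untreated
  R2 @ bar7.0: B3/F4 TT -> C4/C5 P8 similar
  R4 @ bar8.0: B3/F4 TT untreated
  R2 @ bar9.0: B3/F4 TT -> C4/G4 P5 similar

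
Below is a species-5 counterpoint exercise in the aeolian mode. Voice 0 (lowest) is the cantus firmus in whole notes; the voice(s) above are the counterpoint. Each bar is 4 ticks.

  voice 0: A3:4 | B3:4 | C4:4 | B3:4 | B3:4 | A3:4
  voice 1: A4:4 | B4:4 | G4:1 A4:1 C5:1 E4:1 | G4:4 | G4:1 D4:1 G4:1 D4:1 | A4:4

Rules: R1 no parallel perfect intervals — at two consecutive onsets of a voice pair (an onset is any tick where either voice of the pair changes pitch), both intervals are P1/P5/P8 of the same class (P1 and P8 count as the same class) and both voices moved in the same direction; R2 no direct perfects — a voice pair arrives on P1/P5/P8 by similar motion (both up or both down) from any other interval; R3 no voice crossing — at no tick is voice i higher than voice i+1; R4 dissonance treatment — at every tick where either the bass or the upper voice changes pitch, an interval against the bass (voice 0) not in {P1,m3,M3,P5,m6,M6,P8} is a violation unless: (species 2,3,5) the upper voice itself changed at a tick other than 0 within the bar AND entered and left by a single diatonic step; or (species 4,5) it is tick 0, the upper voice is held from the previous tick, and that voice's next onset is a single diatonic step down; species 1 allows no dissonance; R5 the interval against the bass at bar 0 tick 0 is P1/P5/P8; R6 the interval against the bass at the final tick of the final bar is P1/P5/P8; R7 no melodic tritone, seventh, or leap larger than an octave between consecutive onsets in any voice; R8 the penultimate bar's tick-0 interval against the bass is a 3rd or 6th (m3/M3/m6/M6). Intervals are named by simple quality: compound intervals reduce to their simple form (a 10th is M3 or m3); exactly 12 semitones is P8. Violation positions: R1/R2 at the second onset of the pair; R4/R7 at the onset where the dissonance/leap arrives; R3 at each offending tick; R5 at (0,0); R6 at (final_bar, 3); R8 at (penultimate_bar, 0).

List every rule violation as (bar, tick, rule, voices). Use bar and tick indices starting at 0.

bar 0: v0=A3 v1=A4 downbeat P8
bar 1: v0=B3 v1=B4 downbeat P8
bar 2: v0=C4 v1=G4 downbeat P5
bar 3: v0=B3 v1=G4 downbeat m6
bar 4: v0=B3 v1=G4 downbeat m6
bar 5: v0=A3 v1=A4 downbeat P8
  -> R1 @ bar 1 tick 0 v(0, 1): A3/A4 P8 -> B3/B4 P8 similar

(1, 0, R1, (0, 1))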